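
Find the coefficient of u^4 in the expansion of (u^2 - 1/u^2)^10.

General term: C(10,j)·(u^2)^j·(-1/u^2)^(10-j), with u-exponent 2j − 2(10−j) = 4j − 20.
Set 4j − 20 = 4: j = 6.
C(10,6) = 210; 1^6 = 1; (-1)^4 = 1.
Coefficient = 210 · 1 · 1 = 210.

210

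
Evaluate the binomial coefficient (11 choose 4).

330

C(11,4) = (11·10·9·8) / 4! = 7920 / 24 = 330.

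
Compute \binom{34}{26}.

18156204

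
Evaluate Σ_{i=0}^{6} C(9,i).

1 + 9 + 36 + 84 + 126 + 126 + 84 = 466.

466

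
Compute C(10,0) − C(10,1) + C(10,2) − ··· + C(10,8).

9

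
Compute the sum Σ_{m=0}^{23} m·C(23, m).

Since m·C(23,m) = 23·C(22,m−1), the sum is 23·2^22 = 23·4194304 = 96468992.

96468992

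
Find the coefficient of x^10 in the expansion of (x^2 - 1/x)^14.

3003

General term: C(14,j)·(x^2)^j·(-1/x)^(14-j), with x-exponent 2j − 1(14−j) = 3j − 14.
Set 3j − 14 = 10: j = 8.
C(14,8) = 3003; 1^8 = 1; (-1)^6 = 1.
Coefficient = 3003 · 1 · 1 = 3003.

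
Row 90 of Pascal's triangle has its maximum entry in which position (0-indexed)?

45

C(90,m) is maximized at m = 90/2 = 45.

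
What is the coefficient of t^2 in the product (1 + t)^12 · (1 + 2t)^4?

186

Coefficient of t^2 = Σ_{j} C(12,j)·1^j·C(4,2-j)·2^(2-j) for j from 0 to 2.
= 24 + 96 + 66 = 186.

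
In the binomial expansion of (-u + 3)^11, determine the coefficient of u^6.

112266

The general term is C(11,j)·(-u)^j·(3)^(11-j); the u^6 term has j = 6.
C(11,6) = 462.
Coefficient = C(11,6) · 3^5 = 462 · 243 = 112266.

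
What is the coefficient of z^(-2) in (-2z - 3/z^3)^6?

General term: C(6,j)·(-2z)^j·(-3/z^3)^(6-j), with z-exponent 1j − 3(6−j) = 4j − 18.
Set 4j − 18 = -2: j = 4.
C(6,4) = 15; (-2)^4 = 16; (-3)^2 = 9.
Coefficient = 15 · 16 · 9 = 2160.

2160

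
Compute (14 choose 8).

3003

C(14,8) = C(14,6) by symmetry.
C(14,6) = (14·13·12·11·10·9) / 6! = 2162160 / 720 = 3003.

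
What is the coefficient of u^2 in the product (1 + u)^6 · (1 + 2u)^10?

Coefficient of u^2 = Σ_{j} C(6,j)·1^j·C(10,2-j)·2^(2-j) for j from 0 to 2.
= 180 + 120 + 15 = 315.

315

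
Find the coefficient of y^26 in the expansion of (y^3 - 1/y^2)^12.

66

General term: C(12,j)·(y^3)^j·(-1/y^2)^(12-j), with y-exponent 3j − 2(12−j) = 5j − 24.
Set 5j − 24 = 26: j = 10.
C(12,10) = 66; 1^10 = 1; (-1)^2 = 1.
Coefficient = 66 · 1 · 1 = 66.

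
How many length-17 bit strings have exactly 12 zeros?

Choose the 12 positions: C(17,12) = 6188.

6188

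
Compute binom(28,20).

3108105

C(28,20) = C(28,8) by symmetry.
C(28,8) = (28·27·26·25·24·23·22·21) / 8! = 125318793600 / 40320 = 3108105.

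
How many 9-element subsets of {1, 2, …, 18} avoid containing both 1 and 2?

37180

All 9-subsets: C(18,9) = 48620. Those containing both fixed elements: C(16,7) = 11440.
48620 − 11440 = 37180.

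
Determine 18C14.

3060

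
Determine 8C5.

56

C(8,5) = C(8,3) by symmetry.
C(8,3) = (8·7·6) / 3! = 336 / 6 = 56.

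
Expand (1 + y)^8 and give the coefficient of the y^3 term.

56

The general term is C(8,j)·(1)^j·(y)^(8-j); the y^3 term has j = 5.
C(8,5) = 56.
Coefficient = C(8,5) = 56.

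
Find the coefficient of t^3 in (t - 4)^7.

8960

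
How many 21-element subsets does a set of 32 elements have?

129024480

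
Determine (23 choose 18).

C(23,18) = C(23,5) by symmetry.
C(23,5) = (23·22·21·20·19) / 5! = 4037880 / 120 = 33649.

33649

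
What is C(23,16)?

245157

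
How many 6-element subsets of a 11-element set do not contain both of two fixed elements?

All 6-subsets: C(11,6) = 462. Those containing both fixed elements: C(9,4) = 126.
462 − 126 = 336.

336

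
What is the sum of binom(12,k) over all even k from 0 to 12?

Half of (1+1)^12 + (1−1)^12 gives the even-index sum: 2^11 = 2048.

2048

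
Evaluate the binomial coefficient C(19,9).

92378

C(19,9) = (19·18·17·16·15·14·13·12·11) / 9! = 33522128640 / 362880 = 92378.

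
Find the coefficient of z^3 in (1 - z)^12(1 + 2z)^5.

40

Coefficient of z^3 = Σ_{j} C(12,j)·(-1)^j·C(5,3-j)·2^(3-j) for j from 0 to 3.
= 80 + (-480) + 660 + (-220) = 40.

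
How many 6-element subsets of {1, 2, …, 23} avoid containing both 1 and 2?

All 6-subsets: C(23,6) = 100947. Those containing both fixed elements: C(21,4) = 5985.
100947 − 5985 = 94962.

94962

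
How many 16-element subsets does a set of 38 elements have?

22239974430

C(38,16) = (38·37·36·35·34·33·32·31·30·29·28·27·26·25·24·23) / 16! = 465322312113382563840000 / 20922789888000 = 22239974430.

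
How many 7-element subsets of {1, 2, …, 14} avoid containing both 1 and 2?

2640

All 7-subsets: C(14,7) = 3432. Those containing both fixed elements: C(12,5) = 792.
3432 − 792 = 2640.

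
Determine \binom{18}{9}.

C(18,9) = (18·17·16·15·14·13·12·11·10) / 9! = 17643225600 / 362880 = 48620.

48620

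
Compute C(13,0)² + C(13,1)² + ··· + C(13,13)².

By Vandermonde's identity, Σ C(13,r)² = C(26,13) = 10400600.

10400600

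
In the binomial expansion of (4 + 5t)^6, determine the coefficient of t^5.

75000

The general term is C(6,j)·(4)^j·(5t)^(6-j); the t^5 term has j = 1.
C(6,1) = 6.
Coefficient = C(6,1) · 4^1 · 5^5 = 6 · 4 · 3125 = 75000.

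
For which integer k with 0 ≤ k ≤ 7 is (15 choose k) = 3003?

5

C(15,k) increases on 0 ≤ k ≤ 7. C(15,4) = 1365 and C(15,5) = 3003, so k = 5.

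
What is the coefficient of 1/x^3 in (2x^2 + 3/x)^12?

General term: C(12,j)·(2x^2)^j·(3/x)^(12-j), with x-exponent 2j − 1(12−j) = 3j − 12.
Set 3j − 12 = -3: j = 3.
C(12,3) = 220; 2^3 = 8; 3^9 = 19683.
Coefficient = 220 · 8 · 19683 = 34642080.

34642080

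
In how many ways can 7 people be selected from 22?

This is C(22,7) = 170544.

170544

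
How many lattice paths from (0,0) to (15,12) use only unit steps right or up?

Each path is a sequence of 27 steps with 15 rights: C(27,15) = 17383860.

17383860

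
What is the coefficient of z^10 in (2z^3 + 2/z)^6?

960

General term: C(6,j)·(2z^3)^j·(2/z)^(6-j), with z-exponent 3j − 1(6−j) = 4j − 6.
Set 4j − 6 = 10: j = 4.
C(6,4) = 15; 2^4 = 16; 2^2 = 4.
Coefficient = 15 · 16 · 4 = 960.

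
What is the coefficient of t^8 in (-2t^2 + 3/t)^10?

1088640

General term: C(10,j)·(-2t^2)^j·(3/t)^(10-j), with t-exponent 2j − 1(10−j) = 3j − 10.
Set 3j − 10 = 8: j = 6.
C(10,6) = 210; (-2)^6 = 64; 3^4 = 81.
Coefficient = 210 · 64 · 81 = 1088640.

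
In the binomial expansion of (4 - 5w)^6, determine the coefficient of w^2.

96000

The general term is C(6,j)·(4)^j·(-5w)^(6-j); the w^2 term has j = 4.
C(6,4) = 15.
Coefficient = C(6,4) · 4^4 · (-5)^2 = 15 · 256 · 25 = 96000.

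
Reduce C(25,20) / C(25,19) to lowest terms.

3/10

C(n,k+1)/C(n,k) = (n−k)/(k+1) = (25−19)/(19+1) = 6/20 = 3/10.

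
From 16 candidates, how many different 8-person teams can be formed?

12870

This is C(16,8) = 12870.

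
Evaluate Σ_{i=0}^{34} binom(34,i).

Setting x = 1 in (1+x)^34 gives Σ C(34,i) = 2^34 = 17179869184.

17179869184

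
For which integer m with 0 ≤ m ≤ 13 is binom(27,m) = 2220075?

8

C(27,m) increases on 0 ≤ m ≤ 13. C(27,7) = 888030 and C(27,8) = 2220075, so m = 8.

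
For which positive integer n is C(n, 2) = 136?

17

n(n−1)/2 = 136 ⇒ n(n−1) = 272. Since 17·16 = 272, n = 17.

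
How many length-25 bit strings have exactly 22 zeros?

Choose the 22 positions: C(25,22) = 2300.

2300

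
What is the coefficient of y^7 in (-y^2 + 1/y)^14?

-3432

General term: C(14,j)·(-y^2)^j·(1/y)^(14-j), with y-exponent 2j − 1(14−j) = 3j − 14.
Set 3j − 14 = 7: j = 7.
C(14,7) = 3432; (-1)^7 = -1; 1^7 = 1.
Coefficient = 3432 · (-1) · 1 = -3432.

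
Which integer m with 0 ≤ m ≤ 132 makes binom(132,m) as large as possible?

66

C(132,m) is maximized at m = 132/2 = 66.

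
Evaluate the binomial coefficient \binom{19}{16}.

969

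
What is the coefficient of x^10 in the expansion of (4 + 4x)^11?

The general term is C(11,j)·(4)^j·(4x)^(11-j); the x^10 term has j = 1.
C(11,1) = 11.
Coefficient = C(11,1) · 4^1 · 4^10 = 11 · 4 · 1048576 = 46137344.

46137344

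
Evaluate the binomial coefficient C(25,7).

480700

C(25,7) = (25·24·23·22·21·20·19) / 7! = 2422728000 / 5040 = 480700.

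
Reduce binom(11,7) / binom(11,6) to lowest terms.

5/7

C(n,k+1)/C(n,k) = (n−k)/(k+1) = (11−6)/(6+1) = 5/7.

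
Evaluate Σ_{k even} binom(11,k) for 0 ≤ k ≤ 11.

1024

Half of (1+1)^11 + (1−1)^11 gives the even-index sum: 2^10 = 1024.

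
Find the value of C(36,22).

3796297200

C(36,22) = C(36,14) by symmetry.
C(36,14) = (36·35·34·33·32·31·30·29·28·27·26·25·24·23) / 14! = 330954702783344640000 / 87178291200 = 3796297200.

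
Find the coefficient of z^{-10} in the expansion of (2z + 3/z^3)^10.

General term: C(10,j)·(2z)^j·(3/z^3)^(10-j), with z-exponent 1j − 3(10−j) = 4j − 30.
Set 4j − 30 = -10: j = 5.
C(10,5) = 252; 2^5 = 32; 3^5 = 243.
Coefficient = 252 · 32 · 243 = 1959552.

1959552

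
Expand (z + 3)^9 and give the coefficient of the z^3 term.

61236

The general term is C(9,j)·(z)^j·(3)^(9-j); the z^3 term has j = 3.
C(9,3) = 84.
Coefficient = C(9,3) · 3^6 = 84 · 729 = 61236.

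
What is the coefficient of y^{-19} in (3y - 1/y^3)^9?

-324

General term: C(9,j)·(3y)^j·(-1/y^3)^(9-j), with y-exponent 1j − 3(9−j) = 4j − 27.
Set 4j − 27 = -19: j = 2.
C(9,2) = 36; 3^2 = 9; (-1)^7 = -1.
Coefficient = 36 · 9 · (-1) = -324.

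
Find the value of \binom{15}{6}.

5005

C(15,6) = (15·14·13·12·11·10) / 6! = 3603600 / 720 = 5005.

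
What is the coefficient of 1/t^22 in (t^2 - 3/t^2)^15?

General term: C(15,j)·(t^2)^j·(-3/t^2)^(15-j), with t-exponent 2j − 2(15−j) = 4j − 30.
Set 4j − 30 = -22: j = 2.
C(15,2) = 105; 1^2 = 1; (-3)^13 = -1594323.
Coefficient = 105 · 1 · (-1594323) = -167403915.

-167403915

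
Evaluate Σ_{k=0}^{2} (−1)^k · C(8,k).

The partial alternating sum Σ_{k=0}^{2} (−1)^k C(8,k) = (−1)^2 C(7,2) = 21.

21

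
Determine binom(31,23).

C(31,23) = C(31,8) by symmetry.
C(31,8) = (31·30·29·28·27·26·25·24) / 8! = 318073392000 / 40320 = 7888725.

7888725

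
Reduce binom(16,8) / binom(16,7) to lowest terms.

C(n,k+1)/C(n,k) = (n−k)/(k+1) = (16−7)/(7+1) = 9/8.

9/8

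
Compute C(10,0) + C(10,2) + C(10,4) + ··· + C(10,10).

512

Even-k terms of row 10 sum to 2^9 = 512.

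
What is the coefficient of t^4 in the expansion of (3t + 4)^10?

The general term is C(10,j)·(3t)^j·(4)^(10-j); the t^4 term has j = 4.
C(10,4) = 210.
Coefficient = C(10,4) · 3^4 · 4^6 = 210 · 81 · 4096 = 69672960.

69672960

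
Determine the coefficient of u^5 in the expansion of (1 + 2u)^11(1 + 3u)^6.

435012

Coefficient of u^5 = Σ_{j} C(11,j)·2^j·C(6,5-j)·3^(5-j) for j from 0 to 5.
= 1458 + 26730 + 118800 + 178200 + 95040 + 14784 = 435012.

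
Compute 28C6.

C(28,6) = (28·27·26·25·24·23) / 6! = 271252800 / 720 = 376740.

376740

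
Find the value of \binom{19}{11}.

C(19,11) = C(19,8) by symmetry.
C(19,8) = (19·18·17·16·15·14·13·12) / 8! = 3047466240 / 40320 = 75582.

75582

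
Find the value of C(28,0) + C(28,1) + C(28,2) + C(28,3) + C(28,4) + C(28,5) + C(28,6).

1 + 28 + 378 + 3276 + 20475 + 98280 + 376740 = 499178.

499178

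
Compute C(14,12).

91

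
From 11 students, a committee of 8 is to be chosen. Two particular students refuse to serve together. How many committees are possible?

All 8-subsets: C(11,8) = 165. Those containing both fixed elements: C(9,6) = 84.
165 − 84 = 81.

81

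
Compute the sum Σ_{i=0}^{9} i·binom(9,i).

2304

Since i·C(9,i) = 9·C(8,i−1), the sum is 9·2^8 = 9·256 = 2304.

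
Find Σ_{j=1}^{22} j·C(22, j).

46137344

Since j·C(22,j) = 22·C(21,j−1), the sum is 22·2^21 = 22·2097152 = 46137344.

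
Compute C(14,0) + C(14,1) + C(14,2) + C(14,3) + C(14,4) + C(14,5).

1 + 14 + 91 + 364 + 1001 + 2002 = 3473.

3473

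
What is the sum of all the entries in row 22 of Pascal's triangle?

4194304

Setting x = 1 in (1+x)^22 gives Σ C(22,r) = 2^22 = 4194304.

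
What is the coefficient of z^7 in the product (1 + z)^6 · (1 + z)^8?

3432

(1 + z)^6(1 + z)^8 = (1 + z)^14, so the coefficient of z^7 is C(14,7)·1^7 = 3432·1 = 3432.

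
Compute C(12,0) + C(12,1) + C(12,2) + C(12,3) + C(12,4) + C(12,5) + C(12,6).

2510

1 + 12 + 66 + 220 + 495 + 792 + 924 = 2510.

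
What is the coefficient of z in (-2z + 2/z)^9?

General term: C(9,j)·(-2z)^j·(2/z)^(9-j), with z-exponent 1j − 1(9−j) = 2j − 9.
Set 2j − 9 = 1: j = 5.
C(9,5) = 126; (-2)^5 = -32; 2^4 = 16.
Coefficient = 126 · (-32) · 16 = -64512.

-64512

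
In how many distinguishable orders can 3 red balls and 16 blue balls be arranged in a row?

969

Choose positions for the red balls: C(19,3) = 969.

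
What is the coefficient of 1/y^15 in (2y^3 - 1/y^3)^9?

-144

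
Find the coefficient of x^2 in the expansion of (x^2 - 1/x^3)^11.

General term: C(11,j)·(x^2)^j·(-1/x^3)^(11-j), with x-exponent 2j − 3(11−j) = 5j − 33.
Set 5j − 33 = 2: j = 7.
C(11,7) = 330; 1^7 = 1; (-1)^4 = 1.
Coefficient = 330 · 1 · 1 = 330.

330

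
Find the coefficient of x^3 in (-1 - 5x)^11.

The general term is C(11,j)·(-1)^j·(-5x)^(11-j); the x^3 term has j = 8.
C(11,8) = 165.
Coefficient = C(11,8) · (-5)^3 = 165 · (-125) = -20625.

-20625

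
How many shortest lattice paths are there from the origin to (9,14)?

Each path is a sequence of 23 steps with 9 rights: C(23,9) = 817190.

817190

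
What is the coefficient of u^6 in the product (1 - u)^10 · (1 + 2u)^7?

-350

Coefficient of u^6 = Σ_{j} C(10,j)·(-1)^j·C(7,6-j)·2^(6-j) for j from 0 to 6.
= 448 + (-6720) + 25200 + (-33600) + 17640 + (-3528) + 210 = -350.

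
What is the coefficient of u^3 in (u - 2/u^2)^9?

General term: C(9,j)·(u)^j·(-2/u^2)^(9-j), with u-exponent 1j − 2(9−j) = 3j − 18.
Set 3j − 18 = 3: j = 7.
C(9,7) = 36; 1^7 = 1; (-2)^2 = 4.
Coefficient = 36 · 1 · 4 = 144.

144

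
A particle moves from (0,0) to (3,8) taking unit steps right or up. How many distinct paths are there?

165

Each path is a sequence of 11 steps with 3 rights: C(11,3) = 165.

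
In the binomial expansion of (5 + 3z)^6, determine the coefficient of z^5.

The general term is C(6,j)·(5)^j·(3z)^(6-j); the z^5 term has j = 1.
C(6,1) = 6.
Coefficient = C(6,1) · 5^1 · 3^5 = 6 · 5 · 243 = 7290.

7290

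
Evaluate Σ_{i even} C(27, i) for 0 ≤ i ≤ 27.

Half of (1+1)^27 + (1−1)^27 gives the even-index sum: 2^26 = 67108864.

67108864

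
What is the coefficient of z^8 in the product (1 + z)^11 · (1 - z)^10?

Coefficient of z^8 = Σ_{j} C(11,j)·1^j·C(10,8-j)·(-1)^(8-j) for j from 0 to 8.
= 45 + (-1320) + 11550 + (-41580) + 69300 + (-55440) + 20790 + (-3300) + 165 = 210.

210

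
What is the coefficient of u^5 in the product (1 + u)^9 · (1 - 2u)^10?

342

Coefficient of u^5 = Σ_{j} C(9,j)·1^j·C(10,5-j)·(-2)^(5-j) for j from 0 to 5.
= (-8064) + 30240 + (-34560) + 15120 + (-2520) + 126 = 342.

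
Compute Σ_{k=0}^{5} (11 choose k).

1024

1 + 11 + 55 + 165 + 330 + 462 = 1024.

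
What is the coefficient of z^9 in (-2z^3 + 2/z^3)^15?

-164003840

General term: C(15,j)·(-2z^3)^j·(2/z^3)^(15-j), with z-exponent 3j − 3(15−j) = 6j − 45.
Set 6j − 45 = 9: j = 9.
C(15,9) = 5005; (-2)^9 = -512; 2^6 = 64.
Coefficient = 5005 · (-512) · 64 = -164003840.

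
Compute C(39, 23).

37711260990

C(39,23) = C(39,16) by symmetry.
C(39,16) = (39·38·37·36·35·34·33·32·31·30·29·28·27·26·25·24) / 16! = 789024790105300869120000 / 20922789888000 = 37711260990.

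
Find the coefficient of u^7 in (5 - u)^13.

The general term is C(13,j)·(5)^j·(-u)^(13-j); the u^7 term has j = 6.
C(13,6) = 1716.
Coefficient = C(13,6) · 5^6 · (-1)^7 = 1716 · 15625 · (-1) = -26812500.

-26812500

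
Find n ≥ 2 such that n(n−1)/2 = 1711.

59

n(n−1)/2 = 1711 ⇒ n(n−1) = 3422. Since 59·58 = 3422, n = 59.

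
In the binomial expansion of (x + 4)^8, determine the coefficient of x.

131072

The general term is C(8,j)·(x)^j·(4)^(8-j); the x^1 term has j = 1.
C(8,1) = 8.
Coefficient = C(8,1) · 4^7 = 8 · 16384 = 131072.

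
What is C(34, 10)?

131128140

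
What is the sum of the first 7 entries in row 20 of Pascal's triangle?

60460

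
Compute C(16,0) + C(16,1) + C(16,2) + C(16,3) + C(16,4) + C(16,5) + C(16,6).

14893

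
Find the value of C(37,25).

1852482996

C(37,25) = C(37,12) by symmetry.
C(37,12) = (37·36·35·34·33·32·31·30·29·28·27·26) / 12! = 887342319056793600 / 479001600 = 1852482996.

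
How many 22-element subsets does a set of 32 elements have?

C(32,22) = C(32,10) by symmetry.
C(32,10) = (32·31·30·29·28·27·26·25·24·23) / 10! = 234102016512000 / 3628800 = 64512240.

64512240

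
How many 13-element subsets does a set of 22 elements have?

497420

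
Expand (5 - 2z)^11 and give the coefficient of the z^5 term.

The general term is C(11,j)·(5)^j·(-2z)^(11-j); the z^5 term has j = 6.
C(11,6) = 462.
Coefficient = C(11,6) · 5^6 · (-2)^5 = 462 · 15625 · (-32) = -231000000.

-231000000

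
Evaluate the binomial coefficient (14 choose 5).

2002

C(14,5) = (14·13·12·11·10) / 5! = 240240 / 120 = 2002.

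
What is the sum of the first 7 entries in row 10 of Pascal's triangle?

1 + 10 + 45 + 120 + 210 + 252 + 210 = 848.

848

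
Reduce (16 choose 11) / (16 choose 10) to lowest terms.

6/11

C(n,k+1)/C(n,k) = (n−k)/(k+1) = (16−10)/(10+1) = 6/11.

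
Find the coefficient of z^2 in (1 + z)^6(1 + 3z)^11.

Coefficient of z^2 = Σ_{j} C(6,j)·1^j·C(11,2-j)·3^(2-j) for j from 0 to 2.
= 495 + 198 + 15 = 708.

708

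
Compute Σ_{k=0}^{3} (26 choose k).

2952

1 + 26 + 325 + 2600 = 2952.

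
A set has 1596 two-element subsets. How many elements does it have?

n(n−1)/2 = 1596 ⇒ n(n−1) = 3192. Since 57·56 = 3192, n = 57.

57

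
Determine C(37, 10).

C(37,10) = (37·36·35·34·33·32·31·30·29·28) / 10! = 1264020397516800 / 3628800 = 348330136.

348330136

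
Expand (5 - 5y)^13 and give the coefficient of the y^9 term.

-872802734375

The general term is C(13,j)·(5)^j·(-5y)^(13-j); the y^9 term has j = 4.
C(13,4) = 715.
Coefficient = C(13,4) · 5^4 · (-5)^9 = 715 · 625 · (-1953125) = -872802734375.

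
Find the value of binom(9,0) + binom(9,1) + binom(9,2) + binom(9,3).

130

1 + 9 + 36 + 84 = 130.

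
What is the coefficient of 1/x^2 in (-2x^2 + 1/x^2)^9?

2016

General term: C(9,j)·(-2x^2)^j·(1/x^2)^(9-j), with x-exponent 2j − 2(9−j) = 4j − 18.
Set 4j − 18 = -2: j = 4.
C(9,4) = 126; (-2)^4 = 16; 1^5 = 1.
Coefficient = 126 · 16 · 1 = 2016.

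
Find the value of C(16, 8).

C(16,8) = (16·15·14·13·12·11·10·9) / 8! = 518918400 / 40320 = 12870.

12870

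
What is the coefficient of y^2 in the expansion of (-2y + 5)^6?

The general term is C(6,j)·(-2y)^j·(5)^(6-j); the y^2 term has j = 2.
C(6,2) = 15.
Coefficient = C(6,2) · (-2)^2 · 5^4 = 15 · 4 · 625 = 37500.

37500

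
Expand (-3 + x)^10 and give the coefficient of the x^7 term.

The general term is C(10,j)·(-3)^j·(x)^(10-j); the x^7 term has j = 3.
C(10,3) = 120.
Coefficient = C(10,3) · (-3)^3 = 120 · (-27) = -3240.

-3240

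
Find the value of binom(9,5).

C(9,5) = C(9,4) by symmetry.
C(9,4) = (9·8·7·6) / 4! = 3024 / 24 = 126.

126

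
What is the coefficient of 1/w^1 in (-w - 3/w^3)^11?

-4455

General term: C(11,j)·(-w)^j·(-3/w^3)^(11-j), with w-exponent 1j − 3(11−j) = 4j − 33.
Set 4j − 33 = -1: j = 8.
C(11,8) = 165; (-1)^8 = 1; (-3)^3 = -27.
Coefficient = 165 · 1 · (-27) = -4455.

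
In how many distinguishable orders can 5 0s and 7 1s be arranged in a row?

792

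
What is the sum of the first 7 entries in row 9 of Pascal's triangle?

466

1 + 9 + 36 + 84 + 126 + 126 + 84 = 466.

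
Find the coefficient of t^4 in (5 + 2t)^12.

The general term is C(12,j)·(5)^j·(2t)^(12-j); the t^4 term has j = 8.
C(12,8) = 495.
Coefficient = C(12,8) · 5^8 · 2^4 = 495 · 390625 · 16 = 3093750000.

3093750000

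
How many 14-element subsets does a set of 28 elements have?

C(28,14) = (28·27·26·25·24·23·22·21·20·19·18·17·16·15) / 14! = 3497296636753920000 / 87178291200 = 40116600.

40116600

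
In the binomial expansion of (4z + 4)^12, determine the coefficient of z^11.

201326592

The general term is C(12,j)·(4z)^j·(4)^(12-j); the z^11 term has j = 11.
C(12,11) = 12.
Coefficient = C(12,11) · 4^11 · 4^1 = 12 · 4194304 · 4 = 201326592.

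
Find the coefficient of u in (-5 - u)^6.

The general term is C(6,j)·(-5)^j·(-u)^(6-j); the u^1 term has j = 5.
C(6,5) = 6.
Coefficient = C(6,5) · (-5)^5 · (-1)^1 = 6 · (-3125) · (-1) = 18750.

18750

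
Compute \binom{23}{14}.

817190

C(23,14) = C(23,9) by symmetry.
C(23,9) = (23·22·21·20·19·18·17·16·15) / 9! = 296541907200 / 362880 = 817190.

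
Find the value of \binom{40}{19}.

131282408400

C(40,19) = (40·39·38·37·36·35·34·33·32·31·30·29·28·27·26·25·24·23·22) / 19! = 15969861751731289590988800000 / 121645100408832000 = 131282408400.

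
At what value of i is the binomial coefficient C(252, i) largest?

C(252,i) is maximized at i = 252/2 = 126.

126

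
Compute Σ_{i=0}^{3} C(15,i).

576

1 + 15 + 105 + 455 = 576.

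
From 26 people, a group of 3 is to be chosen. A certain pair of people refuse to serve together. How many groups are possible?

All 3-subsets: C(26,3) = 2600. Those containing both fixed elements: C(24,1) = 24.
2600 − 24 = 2576.

2576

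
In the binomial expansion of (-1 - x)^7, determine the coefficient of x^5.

The general term is C(7,j)·(-1)^j·(-x)^(7-j); the x^5 term has j = 2.
C(7,2) = 21.
Coefficient = C(7,2) · (-1)^5 = 21 · (-1) = -21.

-21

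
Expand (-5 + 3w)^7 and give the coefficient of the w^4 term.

-354375

The general term is C(7,j)·(-5)^j·(3w)^(7-j); the w^4 term has j = 3.
C(7,3) = 35.
Coefficient = C(7,3) · (-5)^3 · 3^4 = 35 · (-125) · 81 = -354375.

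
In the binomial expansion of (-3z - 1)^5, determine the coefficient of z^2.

-90

The general term is C(5,j)·(-3z)^j·(-1)^(5-j); the z^2 term has j = 2.
C(5,2) = 10.
Coefficient = C(5,2) · (-3)^2 · (-1)^3 = 10 · 9 · (-1) = -90.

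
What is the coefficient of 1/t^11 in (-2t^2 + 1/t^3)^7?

General term: C(7,j)·(-2t^2)^j·(1/t^3)^(7-j), with t-exponent 2j − 3(7−j) = 5j − 21.
Set 5j − 21 = -11: j = 2.
C(7,2) = 21; (-2)^2 = 4; 1^5 = 1.
Coefficient = 21 · 4 · 1 = 84.

84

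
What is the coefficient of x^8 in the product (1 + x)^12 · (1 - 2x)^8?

Coefficient of x^8 = Σ_{j} C(12,j)·1^j·C(8,8-j)·(-2)^(8-j) for j from 0 to 8.
= 256 + (-12288) + 118272 + (-394240) + 554400 + (-354816) + 103488 + (-12672) + 495 = 2895.

2895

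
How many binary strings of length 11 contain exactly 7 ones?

Choose the 7 positions: C(11,7) = 330.

330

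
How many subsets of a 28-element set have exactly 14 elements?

40116600

Choose the 14 positions: C(28,14) = 40116600.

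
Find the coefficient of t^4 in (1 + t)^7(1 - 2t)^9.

-259

Coefficient of t^4 = Σ_{j} C(7,j)·1^j·C(9,4-j)·(-2)^(4-j) for j from 0 to 4.
= 2016 + (-4704) + 3024 + (-630) + 35 = -259.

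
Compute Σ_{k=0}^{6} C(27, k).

1 + 27 + 351 + 2925 + 17550 + 80730 + 296010 = 397594.

397594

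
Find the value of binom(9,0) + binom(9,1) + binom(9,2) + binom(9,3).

130

1 + 9 + 36 + 84 = 130.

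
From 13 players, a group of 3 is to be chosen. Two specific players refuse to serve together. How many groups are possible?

All 3-subsets: C(13,3) = 286. Those containing both fixed elements: C(11,1) = 11.
286 − 11 = 275.

275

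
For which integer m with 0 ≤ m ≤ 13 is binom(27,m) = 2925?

3

C(27,m) increases on 0 ≤ m ≤ 13. C(27,2) = 351 and C(27,3) = 2925, so m = 3.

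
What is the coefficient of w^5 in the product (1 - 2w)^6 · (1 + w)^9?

-138

Coefficient of w^5 = Σ_{j} C(6,j)·(-2)^j·C(9,5-j)·1^(5-j) for j from 0 to 5.
= 126 + (-1512) + 5040 + (-5760) + 2160 + (-192) = -138.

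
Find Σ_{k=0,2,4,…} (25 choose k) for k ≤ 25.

16777216

Half of (1+1)^25 + (1−1)^25 gives the even-index sum: 2^24 = 16777216.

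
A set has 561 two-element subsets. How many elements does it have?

n(n−1)/2 = 561 ⇒ n(n−1) = 1122. Since 34·33 = 1122, n = 34.

34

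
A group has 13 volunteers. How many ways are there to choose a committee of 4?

715

This is C(13,4) = 715.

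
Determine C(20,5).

15504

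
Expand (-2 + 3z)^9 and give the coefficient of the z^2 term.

The general term is C(9,j)·(-2)^j·(3z)^(9-j); the z^2 term has j = 7.
C(9,7) = 36.
Coefficient = C(9,7) · (-2)^7 · 3^2 = 36 · (-128) · 9 = -41472.

-41472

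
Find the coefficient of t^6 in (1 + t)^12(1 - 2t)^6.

-480

Coefficient of t^6 = Σ_{j} C(12,j)·1^j·C(6,6-j)·(-2)^(6-j) for j from 0 to 6.
= 64 + (-2304) + 15840 + (-35200) + 29700 + (-9504) + 924 = -480.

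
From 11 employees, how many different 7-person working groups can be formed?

This is C(11,7) = 330.

330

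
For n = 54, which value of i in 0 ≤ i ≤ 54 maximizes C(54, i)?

C(54,i) is maximized at i = 54/2 = 27.

27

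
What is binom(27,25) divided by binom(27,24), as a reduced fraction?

C(n,k+1)/C(n,k) = (n−k)/(k+1) = (27−24)/(24+1) = 3/25.

3/25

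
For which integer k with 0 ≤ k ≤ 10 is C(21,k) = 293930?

C(21,k) increases on 0 ≤ k ≤ 10. C(21,8) = 203490 and C(21,9) = 293930, so k = 9.

9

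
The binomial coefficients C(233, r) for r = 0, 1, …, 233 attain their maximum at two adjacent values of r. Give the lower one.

For odd n = 233, C(233,r) peaks at r = (n−1)/2 and (n+1)/2; the lower is 116.

116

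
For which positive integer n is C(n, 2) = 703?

n(n−1)/2 = 703 ⇒ n(n−1) = 1406. Since 38·37 = 1406, n = 38.

38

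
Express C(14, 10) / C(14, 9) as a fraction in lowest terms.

1/2

C(n,k+1)/C(n,k) = (n−k)/(k+1) = (14−9)/(9+1) = 5/10 = 1/2.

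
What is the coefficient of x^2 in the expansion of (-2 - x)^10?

11520

The general term is C(10,j)·(-2)^j·(-x)^(10-j); the x^2 term has j = 8.
C(10,8) = 45.
Coefficient = C(10,8) · (-2)^8 = 45 · 256 = 11520.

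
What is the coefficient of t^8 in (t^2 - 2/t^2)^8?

General term: C(8,j)·(t^2)^j·(-2/t^2)^(8-j), with t-exponent 2j − 2(8−j) = 4j − 16.
Set 4j − 16 = 8: j = 6.
C(8,6) = 28; 1^6 = 1; (-2)^2 = 4.
Coefficient = 28 · 1 · 4 = 112.

112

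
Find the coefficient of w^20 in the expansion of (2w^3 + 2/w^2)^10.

General term: C(10,j)·(2w^3)^j·(2/w^2)^(10-j), with w-exponent 3j − 2(10−j) = 5j − 20.
Set 5j − 20 = 20: j = 8.
C(10,8) = 45; 2^8 = 256; 2^2 = 4.
Coefficient = 45 · 256 · 4 = 46080.

46080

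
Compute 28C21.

1184040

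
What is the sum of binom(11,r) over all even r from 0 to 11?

Even-r terms of row 11 sum to 2^10 = 1024.

1024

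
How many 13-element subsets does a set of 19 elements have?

27132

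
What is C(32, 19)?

C(32,19) = C(32,13) by symmetry.
C(32,13) = (32·31·30·29·28·27·26·25·24·23·22·21·20) / 13! = 2163102632570880000 / 6227020800 = 347373600.

347373600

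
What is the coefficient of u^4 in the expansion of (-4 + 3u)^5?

-1620

The general term is C(5,j)·(-4)^j·(3u)^(5-j); the u^4 term has j = 1.
C(5,1) = 5.
Coefficient = C(5,1) · (-4)^1 · 3^4 = 5 · (-4) · 81 = -1620.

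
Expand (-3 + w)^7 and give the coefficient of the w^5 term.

189

The general term is C(7,j)·(-3)^j·(w)^(7-j); the w^5 term has j = 2.
C(7,2) = 21.
Coefficient = C(7,2) · (-3)^2 = 21 · 9 = 189.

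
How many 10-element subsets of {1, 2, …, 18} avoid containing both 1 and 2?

30888

All 10-subsets: C(18,10) = 43758. Those containing both fixed elements: C(16,8) = 12870.
43758 − 12870 = 30888.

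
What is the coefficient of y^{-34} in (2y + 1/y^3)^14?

General term: C(14,j)·(2y)^j·(1/y^3)^(14-j), with y-exponent 1j − 3(14−j) = 4j − 42.
Set 4j − 42 = -34: j = 2.
C(14,2) = 91; 2^2 = 4; 1^12 = 1.
Coefficient = 91 · 4 · 1 = 364.

364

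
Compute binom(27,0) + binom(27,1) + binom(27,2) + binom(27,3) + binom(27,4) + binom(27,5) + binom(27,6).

397594

1 + 27 + 351 + 2925 + 17550 + 80730 + 296010 = 397594.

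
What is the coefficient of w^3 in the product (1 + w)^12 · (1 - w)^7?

-25

Coefficient of w^3 = Σ_{j} C(12,j)·1^j·C(7,3-j)·(-1)^(3-j) for j from 0 to 3.
= (-35) + 252 + (-462) + 220 = -25.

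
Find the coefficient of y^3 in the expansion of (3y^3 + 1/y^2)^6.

540

General term: C(6,j)·(3y^3)^j·(1/y^2)^(6-j), with y-exponent 3j − 2(6−j) = 5j − 12.
Set 5j − 12 = 3: j = 3.
C(6,3) = 20; 3^3 = 27; 1^3 = 1.
Coefficient = 20 · 27 · 1 = 540.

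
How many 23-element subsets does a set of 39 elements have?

37711260990

C(39,23) = C(39,16) by symmetry.
C(39,16) = (39·38·37·36·35·34·33·32·31·30·29·28·27·26·25·24) / 16! = 789024790105300869120000 / 20922789888000 = 37711260990.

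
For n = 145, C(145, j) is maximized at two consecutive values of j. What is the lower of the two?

For odd n = 145, C(145,j) peaks at j = (n−1)/2 and (n+1)/2; the lower is 72.

72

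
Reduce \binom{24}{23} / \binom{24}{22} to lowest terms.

2/23

C(n,k+1)/C(n,k) = (n−k)/(k+1) = (24−22)/(22+1) = 2/23.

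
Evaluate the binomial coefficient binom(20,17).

1140

C(20,17) = C(20,3) by symmetry.
C(20,3) = (20·19·18) / 3! = 6840 / 6 = 1140.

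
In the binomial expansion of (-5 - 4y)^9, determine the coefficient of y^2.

-45000000

The general term is C(9,j)·(-5)^j·(-4y)^(9-j); the y^2 term has j = 7.
C(9,7) = 36.
Coefficient = C(9,7) · (-5)^7 · (-4)^2 = 36 · (-78125) · 16 = -45000000.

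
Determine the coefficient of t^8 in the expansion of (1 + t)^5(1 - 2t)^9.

Coefficient of t^8 = Σ_{j} C(5,j)·1^j·C(9,8-j)·(-2)^(8-j) for j from 0 to 5.
= 2304 + (-23040) + 53760 + (-40320) + 10080 + (-672) = 2112.

2112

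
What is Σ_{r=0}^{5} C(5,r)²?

Σ C(5,r)² is the coefficient of x^5 in (1+x)^5(1+x)^5 = (1+x)^10, i.e. C(10,5) = 252.

252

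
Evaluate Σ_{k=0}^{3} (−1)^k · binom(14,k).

-286

The partial alternating sum Σ_{k=0}^{3} (−1)^k C(14,k) = (−1)^3 C(13,3) = -286.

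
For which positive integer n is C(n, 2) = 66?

n(n−1)/2 = 66 ⇒ n(n−1) = 132. Since 12·11 = 132, n = 12.

12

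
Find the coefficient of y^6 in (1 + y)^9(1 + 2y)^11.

Coefficient of y^6 = Σ_{j} C(9,j)·1^j·C(11,6-j)·2^(6-j) for j from 0 to 6.
= 29568 + 133056 + 190080 + 110880 + 27720 + 2772 + 84 = 494160.

494160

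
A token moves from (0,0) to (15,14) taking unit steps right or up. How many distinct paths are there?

Each path is a sequence of 29 steps with 15 rights: C(29,15) = 77558760.

77558760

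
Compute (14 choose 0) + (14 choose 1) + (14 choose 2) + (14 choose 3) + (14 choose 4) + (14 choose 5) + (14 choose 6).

1 + 14 + 91 + 364 + 1001 + 2002 + 3003 = 6476.

6476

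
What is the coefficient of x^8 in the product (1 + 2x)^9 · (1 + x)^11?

2062329

Coefficient of x^8 = Σ_{j} C(9,j)·2^j·C(11,8-j)·1^(8-j) for j from 0 to 8.
= 165 + 5940 + 66528 + 310464 + 665280 + 665280 + 295680 + 50688 + 2304 = 2062329.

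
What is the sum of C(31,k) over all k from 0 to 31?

2147483648

Setting x = 1 in (1+x)^31 gives Σ C(31,k) = 2^31 = 2147483648.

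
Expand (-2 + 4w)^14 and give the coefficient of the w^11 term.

-12213813248

The general term is C(14,j)·(-2)^j·(4w)^(14-j); the w^11 term has j = 3.
C(14,3) = 364.
Coefficient = C(14,3) · (-2)^3 · 4^11 = 364 · (-8) · 4194304 = -12213813248.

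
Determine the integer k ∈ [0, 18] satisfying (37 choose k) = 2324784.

6

C(37,k) increases on 0 ≤ k ≤ 18. C(37,5) = 435897 and C(37,6) = 2324784, so k = 6.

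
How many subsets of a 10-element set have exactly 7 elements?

120

Choose the 7 positions: C(10,7) = 120.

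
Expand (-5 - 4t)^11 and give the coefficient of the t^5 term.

-7392000000

The general term is C(11,j)·(-5)^j·(-4t)^(11-j); the t^5 term has j = 6.
C(11,6) = 462.
Coefficient = C(11,6) · (-5)^6 · (-4)^5 = 462 · 15625 · (-1024) = -7392000000.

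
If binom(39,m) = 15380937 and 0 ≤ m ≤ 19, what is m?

C(39,m) increases on 0 ≤ m ≤ 19. C(39,6) = 3262623 and C(39,7) = 15380937, so m = 7.

7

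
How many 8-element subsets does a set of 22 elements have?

C(22,8) = (22·21·20·19·18·17·16·15) / 8! = 12893126400 / 40320 = 319770.

319770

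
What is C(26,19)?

657800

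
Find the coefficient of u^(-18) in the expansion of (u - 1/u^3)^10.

-120

General term: C(10,j)·(u)^j·(-1/u^3)^(10-j), with u-exponent 1j − 3(10−j) = 4j − 30.
Set 4j − 30 = -18: j = 3.
C(10,3) = 120; 1^3 = 1; (-1)^7 = -1.
Coefficient = 120 · 1 · (-1) = -120.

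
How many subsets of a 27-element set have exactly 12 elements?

17383860

Choose the 12 positions: C(27,12) = 17383860.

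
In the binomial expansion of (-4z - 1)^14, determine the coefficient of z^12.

1526726656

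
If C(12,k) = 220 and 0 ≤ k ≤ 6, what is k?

3

C(12,k) increases on 0 ≤ k ≤ 6. C(12,2) = 66 and C(12,3) = 220, so k = 3.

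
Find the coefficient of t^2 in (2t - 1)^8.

112

The general term is C(8,j)·(2t)^j·(-1)^(8-j); the t^2 term has j = 2.
C(8,2) = 28.
Coefficient = C(8,2) · 2^2 = 28 · 4 = 112.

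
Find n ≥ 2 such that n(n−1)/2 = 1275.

n(n−1)/2 = 1275 ⇒ n(n−1) = 2550. Since 51·50 = 2550, n = 51.

51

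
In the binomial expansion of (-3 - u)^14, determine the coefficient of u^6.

19702683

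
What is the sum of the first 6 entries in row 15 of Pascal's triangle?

1 + 15 + 105 + 455 + 1365 + 3003 = 4944.

4944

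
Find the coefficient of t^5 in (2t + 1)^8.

The general term is C(8,j)·(2t)^j·(1)^(8-j); the t^5 term has j = 5.
C(8,5) = 56.
Coefficient = C(8,5) · 2^5 = 56 · 32 = 1792.

1792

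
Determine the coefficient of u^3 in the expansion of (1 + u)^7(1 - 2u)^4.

Coefficient of u^3 = Σ_{j} C(7,j)·1^j·C(4,3-j)·(-2)^(3-j) for j from 0 to 3.
= (-32) + 168 + (-168) + 35 = 3.

3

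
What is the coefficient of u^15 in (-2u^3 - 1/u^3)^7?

General term: C(7,j)·(-2u^3)^j·(-1/u^3)^(7-j), with u-exponent 3j − 3(7−j) = 6j − 21.
Set 6j − 21 = 15: j = 6.
C(7,6) = 7; (-2)^6 = 64; (-1)^1 = -1.
Coefficient = 7 · 64 · (-1) = -448.

-448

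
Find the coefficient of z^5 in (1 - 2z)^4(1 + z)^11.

Coefficient of z^5 = Σ_{j} C(4,j)·(-2)^j·C(11,5-j)·1^(5-j) for j from 0 to 4.
= 462 + (-2640) + 3960 + (-1760) + 176 = 198.

198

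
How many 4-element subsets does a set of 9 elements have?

126

C(9,4) = (9·8·7·6) / 4! = 3024 / 24 = 126.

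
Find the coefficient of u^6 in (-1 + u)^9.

The general term is C(9,j)·(-1)^j·(u)^(9-j); the u^6 term has j = 3.
C(9,3) = 84.
Coefficient = C(9,3) · (-1)^3 = 84 · (-1) = -84.

-84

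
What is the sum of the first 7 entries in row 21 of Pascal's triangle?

1 + 21 + 210 + 1330 + 5985 + 20349 + 54264 = 82160.

82160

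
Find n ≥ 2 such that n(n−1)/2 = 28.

8

n(n−1)/2 = 28 ⇒ n(n−1) = 56. Since 8·7 = 56, n = 8.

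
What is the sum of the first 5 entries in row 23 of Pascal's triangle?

10903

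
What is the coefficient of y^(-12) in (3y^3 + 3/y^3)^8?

183708

General term: C(8,j)·(3y^3)^j·(3/y^3)^(8-j), with y-exponent 3j − 3(8−j) = 6j − 24.
Set 6j − 24 = -12: j = 2.
C(8,2) = 28; 3^2 = 9; 3^6 = 729.
Coefficient = 28 · 9 · 729 = 183708.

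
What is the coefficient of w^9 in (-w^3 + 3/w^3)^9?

General term: C(9,j)·(-w^3)^j·(3/w^3)^(9-j), with w-exponent 3j − 3(9−j) = 6j − 27.
Set 6j − 27 = 9: j = 6.
C(9,6) = 84; (-1)^6 = 1; 3^3 = 27.
Coefficient = 84 · 1 · 27 = 2268.

2268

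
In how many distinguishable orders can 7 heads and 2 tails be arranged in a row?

36

Choose positions for the heads: C(9,7) = 36.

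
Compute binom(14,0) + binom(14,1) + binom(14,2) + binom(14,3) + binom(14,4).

1471

1 + 14 + 91 + 364 + 1001 = 1471.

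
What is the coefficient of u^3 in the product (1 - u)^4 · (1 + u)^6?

Coefficient of u^3 = Σ_{j} C(4,j)·(-1)^j·C(6,3-j)·1^(3-j) for j from 0 to 3.
= 20 + (-60) + 36 + (-4) = -8.

-8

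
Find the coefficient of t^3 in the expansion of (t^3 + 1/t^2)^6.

General term: C(6,j)·(t^3)^j·(1/t^2)^(6-j), with t-exponent 3j − 2(6−j) = 5j − 12.
Set 5j − 12 = 3: j = 3.
C(6,3) = 20; 1^3 = 1; 1^3 = 1.
Coefficient = 20 · 1 · 1 = 20.

20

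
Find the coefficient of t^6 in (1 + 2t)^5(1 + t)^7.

6321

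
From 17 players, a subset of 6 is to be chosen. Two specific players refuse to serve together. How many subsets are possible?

11011

All 6-subsets: C(17,6) = 12376. Those containing both fixed elements: C(15,4) = 1365.
12376 − 1365 = 11011.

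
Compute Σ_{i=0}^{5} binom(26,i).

1 + 26 + 325 + 2600 + 14950 + 65780 = 83682.

83682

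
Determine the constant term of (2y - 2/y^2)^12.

2027520

General term: C(12,j)·(2y)^j·(-2/y^2)^(12-j), with y-exponent 1j − 2(12−j) = 3j − 24.
Set 3j − 24 = 0: j = 8.
C(12,8) = 495; 2^8 = 256; (-2)^4 = 16.
Coefficient = 495 · 256 · 16 = 2027520.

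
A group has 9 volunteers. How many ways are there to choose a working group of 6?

This is C(9,6) = 84.

84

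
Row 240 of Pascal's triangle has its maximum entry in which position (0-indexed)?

120

C(240,i) is maximized at i = 240/2 = 120.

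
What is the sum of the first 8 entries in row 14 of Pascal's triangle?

9908

1 + 14 + 91 + 364 + 1001 + 2002 + 3003 + 3432 = 9908.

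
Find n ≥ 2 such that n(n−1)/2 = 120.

16

n(n−1)/2 = 120 ⇒ n(n−1) = 240. Since 16·15 = 240, n = 16.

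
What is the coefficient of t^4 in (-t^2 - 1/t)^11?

General term: C(11,j)·(-t^2)^j·(-1/t)^(11-j), with t-exponent 2j − 1(11−j) = 3j − 11.
Set 3j − 11 = 4: j = 5.
C(11,5) = 462; (-1)^5 = -1; (-1)^6 = 1.
Coefficient = 462 · (-1) · 1 = -462.

-462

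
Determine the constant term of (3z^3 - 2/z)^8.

16128

General term: C(8,j)·(3z^3)^j·(-2/z)^(8-j), with z-exponent 3j − 1(8−j) = 4j − 8.
Set 4j − 8 = 0: j = 2.
C(8,2) = 28; 3^2 = 9; (-2)^6 = 64.
Coefficient = 28 · 9 · 64 = 16128.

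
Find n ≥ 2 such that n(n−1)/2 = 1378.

n(n−1)/2 = 1378 ⇒ n(n−1) = 2756. Since 53·52 = 2756, n = 53.

53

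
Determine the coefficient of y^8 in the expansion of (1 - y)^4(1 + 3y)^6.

Coefficient of y^8 = Σ_{j} C(4,j)·(-1)^j·C(6,8-j)·3^(8-j) for j from 2 to 4.
= 4374 + (-5832) + 1215 = -243.

-243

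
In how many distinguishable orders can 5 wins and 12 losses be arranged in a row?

Choose positions for the wins: C(17,5) = 6188.

6188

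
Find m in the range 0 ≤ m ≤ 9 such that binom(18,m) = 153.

2

C(18,m) increases on 0 ≤ m ≤ 9. C(18,1) = 18 and C(18,2) = 153, so m = 2.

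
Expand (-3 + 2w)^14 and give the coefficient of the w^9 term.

-249080832

The general term is C(14,j)·(-3)^j·(2w)^(14-j); the w^9 term has j = 5.
C(14,5) = 2002.
Coefficient = C(14,5) · (-3)^5 · 2^9 = 2002 · (-243) · 512 = -249080832.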